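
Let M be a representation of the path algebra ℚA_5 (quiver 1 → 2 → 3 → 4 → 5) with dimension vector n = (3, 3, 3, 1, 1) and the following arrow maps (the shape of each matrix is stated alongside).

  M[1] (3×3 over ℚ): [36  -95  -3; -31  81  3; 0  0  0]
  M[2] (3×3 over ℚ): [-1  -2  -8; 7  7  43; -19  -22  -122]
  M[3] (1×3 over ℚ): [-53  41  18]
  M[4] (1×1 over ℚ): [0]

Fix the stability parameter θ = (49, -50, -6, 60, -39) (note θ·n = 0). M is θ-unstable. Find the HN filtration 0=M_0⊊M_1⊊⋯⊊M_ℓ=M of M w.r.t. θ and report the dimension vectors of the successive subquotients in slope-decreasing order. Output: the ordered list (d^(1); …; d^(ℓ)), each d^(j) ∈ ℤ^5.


Interval decomposition of M: I[1,1], I[1,3], I[1,4], I[2,3], I[5,5].
HN type (ℓ=6): μ^(1)=60; μ^(2)=49; μ^(3)=-7/3; μ^(4)=-6; μ^(5)=-39; μ^(6)=-50

((0, 0, 0, 1, 0); (1, 0, 0, 0, 0); (2, 2, 2, 0, 0); (0, 0, 1, 0, 0); (0, 0, 0, 0, 1); (0, 1, 0, 0, 0))


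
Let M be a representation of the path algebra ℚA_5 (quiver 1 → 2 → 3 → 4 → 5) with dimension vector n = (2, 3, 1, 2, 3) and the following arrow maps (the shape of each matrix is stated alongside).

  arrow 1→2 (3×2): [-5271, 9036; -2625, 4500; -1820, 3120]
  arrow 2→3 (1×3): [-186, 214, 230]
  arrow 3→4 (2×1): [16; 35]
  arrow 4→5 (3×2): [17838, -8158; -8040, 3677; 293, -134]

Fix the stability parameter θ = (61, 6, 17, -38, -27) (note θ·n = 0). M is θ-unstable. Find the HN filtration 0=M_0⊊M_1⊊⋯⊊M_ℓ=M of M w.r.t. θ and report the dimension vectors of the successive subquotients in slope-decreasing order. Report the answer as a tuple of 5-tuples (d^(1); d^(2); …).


Barcode: M ≅ I[1,1], I[1,5], I[2,2]^2, I[4,5], I[5,5]. HN layers by μ_θ (5 steps, strictly decreasing):
  μ^(1)=61; μ^(2)=6; μ^(3)=19/5; μ^(4)=-27; μ^(5)=-38

((1, 0, 0, 0, 0); (0, 2, 0, 0, 0); (1, 1, 1, 1, 1); (0, 0, 0, 0, 2); (0, 0, 0, 1, 0))


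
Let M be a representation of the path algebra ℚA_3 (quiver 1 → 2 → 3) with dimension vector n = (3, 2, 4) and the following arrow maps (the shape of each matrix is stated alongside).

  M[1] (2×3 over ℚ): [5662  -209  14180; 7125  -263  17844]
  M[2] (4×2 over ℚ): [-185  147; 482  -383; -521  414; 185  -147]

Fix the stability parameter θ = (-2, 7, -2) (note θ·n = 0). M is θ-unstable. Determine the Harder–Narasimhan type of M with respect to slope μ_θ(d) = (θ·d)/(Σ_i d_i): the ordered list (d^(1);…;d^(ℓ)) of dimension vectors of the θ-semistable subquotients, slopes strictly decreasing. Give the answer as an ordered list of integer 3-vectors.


Via rank(M_{q-1}∘⋯∘M_p): M ≅ I[1,1], I[1,3]^2, I[3,3]^2.
μ_θ-semistable layers: μ^(1)=5/2; μ^(2)=-2

((0, 2, 2); (3, 0, 2))


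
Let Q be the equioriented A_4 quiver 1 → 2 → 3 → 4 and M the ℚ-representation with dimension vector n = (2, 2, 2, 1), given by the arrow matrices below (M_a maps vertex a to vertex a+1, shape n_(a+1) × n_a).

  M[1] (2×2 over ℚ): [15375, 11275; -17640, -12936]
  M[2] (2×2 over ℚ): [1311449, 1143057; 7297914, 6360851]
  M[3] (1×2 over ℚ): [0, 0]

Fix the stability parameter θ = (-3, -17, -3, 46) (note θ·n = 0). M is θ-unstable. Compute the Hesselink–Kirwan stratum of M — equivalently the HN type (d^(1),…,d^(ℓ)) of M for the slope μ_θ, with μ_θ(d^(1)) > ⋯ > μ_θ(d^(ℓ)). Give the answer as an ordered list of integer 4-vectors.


Interval decomposition of M: I[1,1], I[1,3], I[2,3], I[4,4].
HN type (ℓ=4): μ^(1)=46; μ^(2)=-3; μ^(3)=-10; μ^(4)=-17

((0, 0, 0, 1); (1, 0, 2, 0); (1, 1, 0, 0); (0, 1, 0, 0))


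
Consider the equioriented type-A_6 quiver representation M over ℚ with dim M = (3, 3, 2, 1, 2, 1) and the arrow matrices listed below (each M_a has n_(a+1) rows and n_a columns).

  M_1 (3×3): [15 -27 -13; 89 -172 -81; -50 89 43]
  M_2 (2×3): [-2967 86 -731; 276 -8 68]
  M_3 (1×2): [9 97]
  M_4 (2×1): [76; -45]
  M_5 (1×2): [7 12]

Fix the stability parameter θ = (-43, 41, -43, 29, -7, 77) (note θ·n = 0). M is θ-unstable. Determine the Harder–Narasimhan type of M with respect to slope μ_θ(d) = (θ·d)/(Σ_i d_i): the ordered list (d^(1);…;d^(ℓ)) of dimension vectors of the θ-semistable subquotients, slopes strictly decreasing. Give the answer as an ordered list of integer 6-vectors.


Barcode: M ≅ I[1,2]^2, I[1,6], I[3,3], I[5,5]. HN layers by μ_θ (6 steps, strictly decreasing):
  μ^(1)=77; μ^(2)=41; μ^(3)=11; μ^(4)=-1; μ^(5)=-7; μ^(6)=-43

((0, 0, 0, 0, 0, 1); (0, 2, 0, 0, 0, 0); (0, 0, 0, 1, 1, 0); (0, 1, 1, 0, 0, 0); (0, 0, 0, 0, 1, 0); (3, 0, 1, 0, 0, 0))


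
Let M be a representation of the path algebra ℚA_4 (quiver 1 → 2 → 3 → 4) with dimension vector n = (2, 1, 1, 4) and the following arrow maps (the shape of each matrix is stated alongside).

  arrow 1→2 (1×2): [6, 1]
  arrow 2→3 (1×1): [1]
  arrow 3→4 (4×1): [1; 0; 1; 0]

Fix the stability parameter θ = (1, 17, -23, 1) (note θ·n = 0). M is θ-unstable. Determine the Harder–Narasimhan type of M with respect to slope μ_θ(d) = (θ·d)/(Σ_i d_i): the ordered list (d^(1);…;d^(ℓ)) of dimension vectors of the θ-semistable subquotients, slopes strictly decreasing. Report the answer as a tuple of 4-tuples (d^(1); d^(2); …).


Via rank(M_{q-1}∘⋯∘M_p): M ≅ I[1,1], I[1,4], I[4,4]^3.
μ_θ-semistable layers: μ^(1)=1; μ^(2)=-5/3

((1, 0, 0, 4); (1, 1, 1, 0))


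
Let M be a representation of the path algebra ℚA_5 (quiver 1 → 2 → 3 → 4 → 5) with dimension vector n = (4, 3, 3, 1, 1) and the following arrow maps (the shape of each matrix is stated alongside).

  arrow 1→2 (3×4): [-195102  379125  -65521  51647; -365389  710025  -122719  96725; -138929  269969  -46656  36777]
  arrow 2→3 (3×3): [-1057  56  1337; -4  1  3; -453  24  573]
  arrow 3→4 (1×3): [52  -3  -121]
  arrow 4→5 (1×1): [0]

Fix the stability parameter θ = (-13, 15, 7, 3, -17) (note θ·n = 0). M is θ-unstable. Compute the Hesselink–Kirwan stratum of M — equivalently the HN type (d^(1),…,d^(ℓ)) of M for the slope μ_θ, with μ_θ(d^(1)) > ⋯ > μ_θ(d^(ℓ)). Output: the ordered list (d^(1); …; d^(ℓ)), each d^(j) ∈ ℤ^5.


Via rank(M_{q-1}∘⋯∘M_p): M ≅ I[1,1], I[1,2], I[1,3], I[1,4], I[3,3], I[5,5].
μ_θ-semistable layers: μ^(1)=15; μ^(2)=11; μ^(3)=25/3; μ^(4)=7; μ^(5)=-13; μ^(6)=-17

((0, 1, 0, 0, 0); (0, 1, 1, 0, 0); (0, 1, 1, 1, 0); (0, 0, 1, 0, 0); (4, 0, 0, 0, 0); (0, 0, 0, 0, 1))


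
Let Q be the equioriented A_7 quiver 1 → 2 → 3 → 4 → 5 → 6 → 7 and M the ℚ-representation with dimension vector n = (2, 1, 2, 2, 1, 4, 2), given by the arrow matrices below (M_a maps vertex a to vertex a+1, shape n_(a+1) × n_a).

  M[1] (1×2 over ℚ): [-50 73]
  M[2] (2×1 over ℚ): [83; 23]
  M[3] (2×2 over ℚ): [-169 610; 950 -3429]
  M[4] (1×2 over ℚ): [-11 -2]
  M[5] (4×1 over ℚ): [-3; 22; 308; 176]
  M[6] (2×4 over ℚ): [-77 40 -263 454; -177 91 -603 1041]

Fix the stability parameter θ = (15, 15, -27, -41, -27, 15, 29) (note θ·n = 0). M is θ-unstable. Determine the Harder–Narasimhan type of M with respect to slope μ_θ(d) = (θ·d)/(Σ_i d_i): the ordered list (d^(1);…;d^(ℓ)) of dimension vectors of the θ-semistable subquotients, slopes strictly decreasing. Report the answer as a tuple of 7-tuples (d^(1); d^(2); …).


Barcode: M ≅ I[1,1], I[1,7], I[3,4], I[6,6]^2, I[6,7]. HN layers by μ_θ (4 steps, strictly decreasing):
  μ^(1)=29; μ^(2)=15; μ^(3)=-13; μ^(4)=-34

((0, 0, 0, 0, 0, 0, 2); (1, 0, 0, 0, 0, 4, 0); (1, 1, 1, 1, 1, 0, 0); (0, 0, 1, 1, 0, 0, 0))


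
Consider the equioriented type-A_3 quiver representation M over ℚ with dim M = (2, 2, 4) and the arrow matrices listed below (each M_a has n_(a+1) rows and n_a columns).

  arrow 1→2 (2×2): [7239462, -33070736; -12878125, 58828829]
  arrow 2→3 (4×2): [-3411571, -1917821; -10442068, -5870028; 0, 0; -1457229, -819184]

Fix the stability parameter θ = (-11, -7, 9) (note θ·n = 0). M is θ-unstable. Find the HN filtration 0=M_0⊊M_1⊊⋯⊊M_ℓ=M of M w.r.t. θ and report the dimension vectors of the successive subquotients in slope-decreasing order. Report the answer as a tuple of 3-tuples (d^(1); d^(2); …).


Barcode: M ≅ I[1,3]^2, I[3,3]^2. HN layers by μ_θ (3 steps, strictly decreasing):
  μ^(1)=9; μ^(2)=-7; μ^(3)=-11

((0, 0, 4); (0, 2, 0); (2, 0, 0))


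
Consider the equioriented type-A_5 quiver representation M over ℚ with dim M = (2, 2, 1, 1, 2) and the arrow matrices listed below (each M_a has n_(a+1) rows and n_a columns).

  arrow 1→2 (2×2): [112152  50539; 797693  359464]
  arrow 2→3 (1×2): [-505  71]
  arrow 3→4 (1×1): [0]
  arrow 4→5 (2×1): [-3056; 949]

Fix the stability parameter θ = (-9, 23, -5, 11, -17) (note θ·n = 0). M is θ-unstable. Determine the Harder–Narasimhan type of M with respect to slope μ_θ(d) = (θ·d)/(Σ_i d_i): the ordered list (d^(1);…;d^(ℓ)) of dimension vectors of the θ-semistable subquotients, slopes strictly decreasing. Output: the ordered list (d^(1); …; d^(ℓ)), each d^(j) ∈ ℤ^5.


Via rank(M_{q-1}∘⋯∘M_p): M ≅ I[1,2], I[1,3], I[4,5], I[5,5].
μ_θ-semistable layers: μ^(1)=23; μ^(2)=9; μ^(3)=-3; μ^(4)=-9; μ^(5)=-17

((0, 1, 0, 0, 0); (0, 1, 1, 0, 0); (0, 0, 0, 1, 1); (2, 0, 0, 0, 0); (0, 0, 0, 0, 1))


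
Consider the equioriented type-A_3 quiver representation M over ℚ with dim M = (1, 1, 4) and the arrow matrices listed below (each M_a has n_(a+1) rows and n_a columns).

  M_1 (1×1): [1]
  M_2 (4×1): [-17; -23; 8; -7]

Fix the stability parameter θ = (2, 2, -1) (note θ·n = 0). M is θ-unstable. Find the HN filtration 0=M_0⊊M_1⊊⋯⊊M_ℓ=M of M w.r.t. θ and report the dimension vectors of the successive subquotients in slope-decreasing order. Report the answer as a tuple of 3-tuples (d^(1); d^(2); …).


Barcode: M ≅ I[1,3], I[3,3]^3. HN layers by μ_θ (2 steps, strictly decreasing):
  μ^(1)=1; μ^(2)=-1

((1, 1, 1); (0, 0, 3))


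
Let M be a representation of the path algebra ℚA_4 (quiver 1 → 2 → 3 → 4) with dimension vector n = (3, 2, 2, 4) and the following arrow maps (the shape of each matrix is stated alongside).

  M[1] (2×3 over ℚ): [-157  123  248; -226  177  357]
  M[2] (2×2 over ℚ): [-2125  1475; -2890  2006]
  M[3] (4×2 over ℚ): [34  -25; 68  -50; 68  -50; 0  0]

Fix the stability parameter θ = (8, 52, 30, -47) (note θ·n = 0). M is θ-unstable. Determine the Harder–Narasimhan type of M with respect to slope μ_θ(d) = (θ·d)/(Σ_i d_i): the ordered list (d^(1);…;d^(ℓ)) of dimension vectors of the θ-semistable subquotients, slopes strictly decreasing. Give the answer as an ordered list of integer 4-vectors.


Interval decomposition of M: I[1,1], I[1,2], I[1,3], I[3,4], I[4,4]^3.
HN type (ℓ=5): μ^(1)=52; μ^(2)=41; μ^(3)=8; μ^(4)=-17/2; μ^(5)=-47

((0, 1, 0, 0); (0, 1, 1, 0); (3, 0, 0, 0); (0, 0, 1, 1); (0, 0, 0, 3))


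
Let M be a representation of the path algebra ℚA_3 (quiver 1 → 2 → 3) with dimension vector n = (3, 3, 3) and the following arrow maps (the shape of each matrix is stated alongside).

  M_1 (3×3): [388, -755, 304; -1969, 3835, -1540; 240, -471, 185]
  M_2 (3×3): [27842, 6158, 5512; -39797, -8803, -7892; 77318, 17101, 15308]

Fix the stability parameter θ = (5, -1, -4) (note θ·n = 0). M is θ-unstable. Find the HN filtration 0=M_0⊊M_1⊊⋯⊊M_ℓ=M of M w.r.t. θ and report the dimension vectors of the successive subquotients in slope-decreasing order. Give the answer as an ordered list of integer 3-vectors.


Barcode: M ≅ I[1,2], I[1,3]^2, I[3,3]. HN layers by μ_θ (3 steps, strictly decreasing):
  μ^(1)=2; μ^(2)=0; μ^(3)=-4

((1, 1, 0); (2, 2, 2); (0, 0, 1))


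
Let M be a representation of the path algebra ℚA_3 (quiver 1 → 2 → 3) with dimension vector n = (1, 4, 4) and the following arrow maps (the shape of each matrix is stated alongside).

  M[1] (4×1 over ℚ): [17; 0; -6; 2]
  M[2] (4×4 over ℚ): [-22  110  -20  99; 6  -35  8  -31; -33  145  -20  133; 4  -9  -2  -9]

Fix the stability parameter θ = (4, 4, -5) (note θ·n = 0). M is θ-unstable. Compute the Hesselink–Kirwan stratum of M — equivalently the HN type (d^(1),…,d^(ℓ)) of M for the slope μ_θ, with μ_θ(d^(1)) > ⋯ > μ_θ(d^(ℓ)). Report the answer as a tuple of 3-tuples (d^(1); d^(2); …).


Via rank(M_{q-1}∘⋯∘M_p): M ≅ I[1,3], I[2,3]^3.
μ_θ-semistable layers: μ^(1)=1; μ^(2)=-1/2

((1, 1, 1); (0, 3, 3))


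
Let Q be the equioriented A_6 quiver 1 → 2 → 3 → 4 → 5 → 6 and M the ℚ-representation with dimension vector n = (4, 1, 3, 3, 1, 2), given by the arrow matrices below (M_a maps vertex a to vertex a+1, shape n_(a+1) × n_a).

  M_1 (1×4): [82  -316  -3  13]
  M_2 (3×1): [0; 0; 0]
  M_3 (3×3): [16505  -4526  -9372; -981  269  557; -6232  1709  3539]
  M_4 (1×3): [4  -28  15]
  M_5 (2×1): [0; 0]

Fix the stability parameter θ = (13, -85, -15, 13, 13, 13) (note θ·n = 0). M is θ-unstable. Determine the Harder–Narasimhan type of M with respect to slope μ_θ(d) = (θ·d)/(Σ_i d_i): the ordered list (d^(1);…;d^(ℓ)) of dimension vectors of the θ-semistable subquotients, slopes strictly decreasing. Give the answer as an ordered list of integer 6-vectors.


Via rank(M_{q-1}∘⋯∘M_p): M ≅ I[1,1]^3, I[1,2], I[3,4]^2, I[3,5], I[6,6]^2.
μ_θ-semistable layers: μ^(1)=13; μ^(2)=-15; μ^(3)=-36

((3, 0, 0, 3, 1, 2); (0, 0, 3, 0, 0, 0); (1, 1, 0, 0, 0, 0))


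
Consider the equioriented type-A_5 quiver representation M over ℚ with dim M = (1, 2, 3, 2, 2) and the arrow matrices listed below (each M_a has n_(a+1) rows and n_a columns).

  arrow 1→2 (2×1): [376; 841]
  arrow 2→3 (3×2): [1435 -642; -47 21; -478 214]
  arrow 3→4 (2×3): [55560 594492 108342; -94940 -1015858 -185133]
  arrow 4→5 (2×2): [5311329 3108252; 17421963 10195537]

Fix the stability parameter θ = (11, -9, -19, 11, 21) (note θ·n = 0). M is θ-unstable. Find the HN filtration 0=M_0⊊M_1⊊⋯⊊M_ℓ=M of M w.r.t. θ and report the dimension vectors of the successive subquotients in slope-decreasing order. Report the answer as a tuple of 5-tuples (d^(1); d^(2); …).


Via rank(M_{q-1}∘⋯∘M_p): M ≅ I[1,3], I[2,3], I[3,5], I[4,5].
μ_θ-semistable layers: μ^(1)=21; μ^(2)=11; μ^(3)=-17/3; μ^(4)=-14; μ^(5)=-19

((0, 0, 0, 0, 2); (0, 0, 0, 2, 0); (1, 1, 1, 0, 0); (0, 1, 1, 0, 0); (0, 0, 1, 0, 0))


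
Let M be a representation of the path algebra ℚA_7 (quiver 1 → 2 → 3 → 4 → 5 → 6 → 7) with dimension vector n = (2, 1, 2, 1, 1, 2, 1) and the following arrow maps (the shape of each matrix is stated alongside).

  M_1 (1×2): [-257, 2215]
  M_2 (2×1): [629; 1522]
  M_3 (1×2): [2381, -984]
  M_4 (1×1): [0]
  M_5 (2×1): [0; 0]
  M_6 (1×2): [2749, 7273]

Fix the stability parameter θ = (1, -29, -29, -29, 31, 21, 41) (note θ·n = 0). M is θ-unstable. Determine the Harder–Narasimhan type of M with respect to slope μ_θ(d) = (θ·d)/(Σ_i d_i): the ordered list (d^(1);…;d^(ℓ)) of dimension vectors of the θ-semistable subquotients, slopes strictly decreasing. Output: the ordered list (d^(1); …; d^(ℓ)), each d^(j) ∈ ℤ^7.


Barcode: M ≅ I[1,1], I[1,4], I[3,3], I[5,5], I[6,6], I[6,7]. HN layers by μ_θ (6 steps, strictly decreasing):
  μ^(1)=41; μ^(2)=31; μ^(3)=21; μ^(4)=1; μ^(5)=-43/2; μ^(6)=-29

((0, 0, 0, 0, 0, 0, 1); (0, 0, 0, 0, 1, 0, 0); (0, 0, 0, 0, 0, 2, 0); (1, 0, 0, 0, 0, 0, 0); (1, 1, 1, 1, 0, 0, 0); (0, 0, 1, 0, 0, 0, 0))


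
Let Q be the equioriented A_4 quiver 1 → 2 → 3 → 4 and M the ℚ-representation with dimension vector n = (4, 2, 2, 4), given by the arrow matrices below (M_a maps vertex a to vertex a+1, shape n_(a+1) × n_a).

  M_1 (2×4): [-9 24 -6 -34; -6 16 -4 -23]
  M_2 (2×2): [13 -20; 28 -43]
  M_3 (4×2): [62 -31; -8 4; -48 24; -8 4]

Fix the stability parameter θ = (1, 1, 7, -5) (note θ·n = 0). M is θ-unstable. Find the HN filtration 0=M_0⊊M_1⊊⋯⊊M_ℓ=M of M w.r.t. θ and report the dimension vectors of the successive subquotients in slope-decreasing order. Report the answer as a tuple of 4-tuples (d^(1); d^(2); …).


Barcode: M ≅ I[1,1]^2, I[1,3], I[1,4], I[4,4]^3. HN layers by μ_θ (3 steps, strictly decreasing):
  μ^(1)=7; μ^(2)=1; μ^(3)=-5

((0, 0, 1, 0); (4, 2, 1, 1); (0, 0, 0, 3))


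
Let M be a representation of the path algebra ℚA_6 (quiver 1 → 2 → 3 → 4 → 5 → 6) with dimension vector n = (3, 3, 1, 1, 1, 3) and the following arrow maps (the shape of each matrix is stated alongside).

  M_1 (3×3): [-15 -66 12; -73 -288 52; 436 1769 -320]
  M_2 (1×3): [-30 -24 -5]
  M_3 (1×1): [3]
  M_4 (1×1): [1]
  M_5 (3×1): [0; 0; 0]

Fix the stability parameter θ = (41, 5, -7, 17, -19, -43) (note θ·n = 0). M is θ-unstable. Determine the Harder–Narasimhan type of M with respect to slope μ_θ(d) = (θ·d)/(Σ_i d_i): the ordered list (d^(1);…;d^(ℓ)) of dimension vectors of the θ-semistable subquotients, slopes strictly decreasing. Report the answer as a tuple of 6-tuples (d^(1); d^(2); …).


Barcode: M ≅ I[1,1], I[1,2], I[1,5], I[2,2], I[6,6]^3. HN layers by μ_θ (5 steps, strictly decreasing):
  μ^(1)=41; μ^(2)=23; μ^(3)=37/5; μ^(4)=5; μ^(5)=-43

((1, 0, 0, 0, 0, 0); (1, 1, 0, 0, 0, 0); (1, 1, 1, 1, 1, 0); (0, 1, 0, 0, 0, 0); (0, 0, 0, 0, 0, 3))


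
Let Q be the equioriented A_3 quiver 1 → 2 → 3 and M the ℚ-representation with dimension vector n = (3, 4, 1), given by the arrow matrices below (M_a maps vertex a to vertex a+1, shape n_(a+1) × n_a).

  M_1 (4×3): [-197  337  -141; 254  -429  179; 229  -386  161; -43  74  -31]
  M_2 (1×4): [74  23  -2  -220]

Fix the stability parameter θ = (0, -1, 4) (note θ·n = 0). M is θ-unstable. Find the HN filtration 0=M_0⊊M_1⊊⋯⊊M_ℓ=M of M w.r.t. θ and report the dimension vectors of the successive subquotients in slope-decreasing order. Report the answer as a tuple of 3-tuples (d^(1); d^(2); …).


Interval decomposition of M: I[1,2]^2, I[1,3], I[2,2].
HN type (ℓ=3): μ^(1)=4; μ^(2)=-1/2; μ^(3)=-1

((0, 0, 1); (3, 3, 0); (0, 1, 0))


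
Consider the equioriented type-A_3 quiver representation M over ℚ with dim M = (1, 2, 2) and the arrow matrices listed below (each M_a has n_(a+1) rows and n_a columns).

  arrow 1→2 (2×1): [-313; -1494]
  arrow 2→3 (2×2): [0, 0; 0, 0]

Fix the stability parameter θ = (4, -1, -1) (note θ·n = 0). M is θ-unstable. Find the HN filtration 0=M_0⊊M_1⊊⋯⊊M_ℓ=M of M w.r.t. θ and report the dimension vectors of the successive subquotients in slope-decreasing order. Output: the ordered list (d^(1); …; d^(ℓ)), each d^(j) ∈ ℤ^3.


Interval decomposition of M: I[1,2], I[2,2], I[3,3]^2.
HN type (ℓ=2): μ^(1)=3/2; μ^(2)=-1

((1, 1, 0); (0, 1, 2))


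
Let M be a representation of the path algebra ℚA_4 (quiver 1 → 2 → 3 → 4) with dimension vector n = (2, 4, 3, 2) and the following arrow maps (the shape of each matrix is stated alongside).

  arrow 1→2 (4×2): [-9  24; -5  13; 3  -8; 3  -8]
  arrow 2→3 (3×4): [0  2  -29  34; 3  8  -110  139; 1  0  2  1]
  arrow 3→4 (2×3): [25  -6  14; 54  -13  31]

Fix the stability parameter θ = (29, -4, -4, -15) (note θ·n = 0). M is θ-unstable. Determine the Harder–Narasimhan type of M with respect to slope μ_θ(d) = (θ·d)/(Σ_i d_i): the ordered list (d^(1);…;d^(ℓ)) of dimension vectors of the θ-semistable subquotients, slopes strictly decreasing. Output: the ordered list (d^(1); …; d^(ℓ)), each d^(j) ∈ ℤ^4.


Via rank(M_{q-1}∘⋯∘M_p): M ≅ I[1,2], I[1,4], I[2,2], I[2,3], I[3,4].
μ_θ-semistable layers: μ^(1)=25/2; μ^(2)=3/2; μ^(3)=-4; μ^(4)=-19/2

((1, 1, 0, 0); (1, 1, 1, 1); (0, 2, 1, 0); (0, 0, 1, 1))


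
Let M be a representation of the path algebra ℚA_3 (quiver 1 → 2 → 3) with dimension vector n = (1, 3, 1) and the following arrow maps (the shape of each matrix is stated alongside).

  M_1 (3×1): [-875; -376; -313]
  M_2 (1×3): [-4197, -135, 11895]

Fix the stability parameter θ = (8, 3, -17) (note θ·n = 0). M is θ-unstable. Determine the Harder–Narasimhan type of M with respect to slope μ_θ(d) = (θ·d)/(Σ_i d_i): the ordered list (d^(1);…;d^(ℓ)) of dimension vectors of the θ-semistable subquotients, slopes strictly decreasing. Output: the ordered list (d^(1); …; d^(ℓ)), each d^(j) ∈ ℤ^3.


Via rank(M_{q-1}∘⋯∘M_p): M ≅ I[1,2], I[2,2], I[2,3].
μ_θ-semistable layers: μ^(1)=11/2; μ^(2)=3; μ^(3)=-7

((1, 1, 0); (0, 1, 0); (0, 1, 1))


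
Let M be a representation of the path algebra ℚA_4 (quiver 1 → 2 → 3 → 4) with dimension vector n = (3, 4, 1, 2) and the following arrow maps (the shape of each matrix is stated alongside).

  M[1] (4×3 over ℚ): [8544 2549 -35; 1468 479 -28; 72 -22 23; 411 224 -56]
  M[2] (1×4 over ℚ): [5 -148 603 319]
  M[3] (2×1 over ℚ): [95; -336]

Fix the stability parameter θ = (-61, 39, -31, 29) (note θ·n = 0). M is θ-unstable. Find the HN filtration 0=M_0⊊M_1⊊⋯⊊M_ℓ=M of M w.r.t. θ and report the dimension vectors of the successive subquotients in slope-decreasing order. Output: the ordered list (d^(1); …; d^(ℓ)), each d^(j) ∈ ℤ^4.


Interval decomposition of M: I[1,2]^2, I[1,4], I[2,2], I[4,4].
HN type (ℓ=4): μ^(1)=39; μ^(2)=29; μ^(3)=4; μ^(4)=-61

((0, 3, 0, 0); (0, 0, 0, 2); (0, 1, 1, 0); (3, 0, 0, 0))


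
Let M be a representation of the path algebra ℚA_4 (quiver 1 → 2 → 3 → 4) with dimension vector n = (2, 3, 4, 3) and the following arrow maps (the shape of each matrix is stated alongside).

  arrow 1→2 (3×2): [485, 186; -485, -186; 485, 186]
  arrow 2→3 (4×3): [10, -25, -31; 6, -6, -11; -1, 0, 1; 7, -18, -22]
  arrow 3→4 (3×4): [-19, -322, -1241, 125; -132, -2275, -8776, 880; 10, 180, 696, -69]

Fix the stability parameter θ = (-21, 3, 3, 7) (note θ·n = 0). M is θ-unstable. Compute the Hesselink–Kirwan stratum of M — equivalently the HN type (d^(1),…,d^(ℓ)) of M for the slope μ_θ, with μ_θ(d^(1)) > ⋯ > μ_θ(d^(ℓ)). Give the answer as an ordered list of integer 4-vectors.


Via rank(M_{q-1}∘⋯∘M_p): M ≅ I[1,1], I[1,4], I[2,4]^2, I[3,3].
μ_θ-semistable layers: μ^(1)=7; μ^(2)=3; μ^(3)=-21

((0, 0, 0, 3); (0, 3, 4, 0); (2, 0, 0, 0))


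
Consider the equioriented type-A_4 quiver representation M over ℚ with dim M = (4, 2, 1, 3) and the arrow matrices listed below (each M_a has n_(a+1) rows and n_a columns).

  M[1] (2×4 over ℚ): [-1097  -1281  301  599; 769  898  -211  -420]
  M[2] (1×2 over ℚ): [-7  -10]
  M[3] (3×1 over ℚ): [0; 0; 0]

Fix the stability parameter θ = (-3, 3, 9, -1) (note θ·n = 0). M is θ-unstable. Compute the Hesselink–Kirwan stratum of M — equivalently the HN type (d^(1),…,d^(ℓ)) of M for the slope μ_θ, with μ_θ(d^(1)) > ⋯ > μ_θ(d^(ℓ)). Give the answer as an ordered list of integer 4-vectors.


Interval decomposition of M: I[1,1]^2, I[1,2], I[1,3], I[4,4]^3.
HN type (ℓ=4): μ^(1)=9; μ^(2)=3; μ^(3)=-1; μ^(4)=-3

((0, 0, 1, 0); (0, 2, 0, 0); (0, 0, 0, 3); (4, 0, 0, 0))


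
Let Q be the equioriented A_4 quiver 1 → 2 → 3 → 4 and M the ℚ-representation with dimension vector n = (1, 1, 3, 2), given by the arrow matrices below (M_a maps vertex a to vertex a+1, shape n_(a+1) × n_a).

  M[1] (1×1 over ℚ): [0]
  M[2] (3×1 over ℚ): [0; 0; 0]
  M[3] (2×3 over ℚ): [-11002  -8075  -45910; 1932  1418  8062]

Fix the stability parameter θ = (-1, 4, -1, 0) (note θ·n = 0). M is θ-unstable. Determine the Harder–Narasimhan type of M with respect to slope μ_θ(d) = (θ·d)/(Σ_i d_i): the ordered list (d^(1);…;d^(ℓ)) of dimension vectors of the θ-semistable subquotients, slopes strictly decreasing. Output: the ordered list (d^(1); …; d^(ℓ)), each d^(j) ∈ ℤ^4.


Barcode: M ≅ I[1,1], I[2,2], I[3,3], I[3,4]^2. HN layers by μ_θ (3 steps, strictly decreasing):
  μ^(1)=4; μ^(2)=0; μ^(3)=-1

((0, 1, 0, 0); (0, 0, 0, 2); (1, 0, 3, 0))


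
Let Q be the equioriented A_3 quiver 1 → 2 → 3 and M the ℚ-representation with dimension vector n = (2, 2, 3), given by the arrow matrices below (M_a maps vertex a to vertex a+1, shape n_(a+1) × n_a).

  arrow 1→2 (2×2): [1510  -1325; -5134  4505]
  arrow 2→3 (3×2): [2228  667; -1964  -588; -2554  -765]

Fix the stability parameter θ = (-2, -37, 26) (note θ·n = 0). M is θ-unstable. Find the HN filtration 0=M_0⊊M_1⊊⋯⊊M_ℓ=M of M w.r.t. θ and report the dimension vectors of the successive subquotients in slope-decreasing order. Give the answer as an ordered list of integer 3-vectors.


Barcode: M ≅ I[1,1], I[1,3], I[2,3], I[3,3]. HN layers by μ_θ (4 steps, strictly decreasing):
  μ^(1)=26; μ^(2)=-2; μ^(3)=-39/2; μ^(4)=-37

((0, 0, 3); (1, 0, 0); (1, 1, 0); (0, 1, 0))


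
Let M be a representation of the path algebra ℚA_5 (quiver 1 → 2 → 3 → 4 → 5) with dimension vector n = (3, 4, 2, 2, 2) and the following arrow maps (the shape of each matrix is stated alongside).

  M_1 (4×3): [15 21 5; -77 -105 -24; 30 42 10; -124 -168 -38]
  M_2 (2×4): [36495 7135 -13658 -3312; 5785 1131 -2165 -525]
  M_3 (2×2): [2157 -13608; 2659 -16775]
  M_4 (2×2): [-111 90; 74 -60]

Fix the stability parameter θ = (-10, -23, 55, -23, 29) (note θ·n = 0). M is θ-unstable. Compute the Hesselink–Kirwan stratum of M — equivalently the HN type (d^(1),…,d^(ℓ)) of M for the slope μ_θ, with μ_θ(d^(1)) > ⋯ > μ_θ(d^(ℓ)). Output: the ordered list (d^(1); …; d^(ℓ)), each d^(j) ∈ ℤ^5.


Interval decomposition of M: I[1,1], I[1,2], I[1,5], I[2,2], I[2,4], I[5,5].
HN type (ℓ=5): μ^(1)=29; μ^(2)=16; μ^(3)=-10; μ^(4)=-33/2; μ^(5)=-23

((0, 0, 0, 0, 2); (0, 0, 2, 2, 0); (1, 0, 0, 0, 0); (2, 2, 0, 0, 0); (0, 2, 0, 0, 0))


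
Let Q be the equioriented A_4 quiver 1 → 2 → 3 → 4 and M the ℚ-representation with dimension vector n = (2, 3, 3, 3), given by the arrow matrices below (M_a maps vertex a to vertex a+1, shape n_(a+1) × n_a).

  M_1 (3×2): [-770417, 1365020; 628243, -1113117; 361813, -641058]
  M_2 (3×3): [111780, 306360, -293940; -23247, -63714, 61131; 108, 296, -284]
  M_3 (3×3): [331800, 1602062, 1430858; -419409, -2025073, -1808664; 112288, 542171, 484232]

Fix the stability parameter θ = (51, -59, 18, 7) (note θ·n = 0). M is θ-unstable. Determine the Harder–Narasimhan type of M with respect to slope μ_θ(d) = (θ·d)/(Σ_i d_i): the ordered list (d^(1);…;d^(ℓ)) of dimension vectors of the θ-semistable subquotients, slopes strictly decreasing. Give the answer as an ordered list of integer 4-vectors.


Barcode: M ≅ I[1,2]^2, I[2,4], I[3,4]^2. HN layers by μ_θ (3 steps, strictly decreasing):
  μ^(1)=25/2; μ^(2)=-4; μ^(3)=-59

((0, 0, 3, 3); (2, 2, 0, 0); (0, 1, 0, 0))


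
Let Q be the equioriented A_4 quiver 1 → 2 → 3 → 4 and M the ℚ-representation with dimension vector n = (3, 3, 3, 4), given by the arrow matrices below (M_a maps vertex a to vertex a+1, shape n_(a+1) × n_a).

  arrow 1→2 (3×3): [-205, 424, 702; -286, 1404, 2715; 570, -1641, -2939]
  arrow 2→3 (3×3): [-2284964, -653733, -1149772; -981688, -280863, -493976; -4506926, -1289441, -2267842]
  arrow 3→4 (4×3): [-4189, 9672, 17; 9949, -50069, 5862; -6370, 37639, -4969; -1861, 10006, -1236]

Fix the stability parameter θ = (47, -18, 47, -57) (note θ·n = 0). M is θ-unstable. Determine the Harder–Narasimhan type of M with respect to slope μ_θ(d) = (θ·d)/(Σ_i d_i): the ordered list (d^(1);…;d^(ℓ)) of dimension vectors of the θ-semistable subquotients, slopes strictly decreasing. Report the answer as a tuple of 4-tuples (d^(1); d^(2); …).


Via rank(M_{q-1}∘⋯∘M_p): M ≅ I[1,2], I[1,4]^2, I[3,4], I[4,4].
μ_θ-semistable layers: μ^(1)=29/2; μ^(2)=19/4; μ^(3)=-5; μ^(4)=-57

((1, 1, 0, 0); (2, 2, 2, 2); (0, 0, 1, 1); (0, 0, 0, 1))


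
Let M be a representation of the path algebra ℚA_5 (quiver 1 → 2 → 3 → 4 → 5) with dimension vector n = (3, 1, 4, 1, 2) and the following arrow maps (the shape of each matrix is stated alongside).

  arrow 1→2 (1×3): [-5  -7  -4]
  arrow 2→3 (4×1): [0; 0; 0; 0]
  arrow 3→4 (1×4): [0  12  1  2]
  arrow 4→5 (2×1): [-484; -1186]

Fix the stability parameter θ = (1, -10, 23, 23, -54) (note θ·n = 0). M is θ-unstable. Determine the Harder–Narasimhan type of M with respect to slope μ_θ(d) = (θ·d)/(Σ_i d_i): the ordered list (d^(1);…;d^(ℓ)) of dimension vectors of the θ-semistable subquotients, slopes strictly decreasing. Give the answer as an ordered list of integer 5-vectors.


Interval decomposition of M: I[1,1]^2, I[1,2], I[3,3]^3, I[3,5], I[5,5].
HN type (ℓ=5): μ^(1)=23; μ^(2)=1; μ^(3)=-8/3; μ^(4)=-9/2; μ^(5)=-54

((0, 0, 3, 0, 0); (2, 0, 0, 0, 0); (0, 0, 1, 1, 1); (1, 1, 0, 0, 0); (0, 0, 0, 0, 1))


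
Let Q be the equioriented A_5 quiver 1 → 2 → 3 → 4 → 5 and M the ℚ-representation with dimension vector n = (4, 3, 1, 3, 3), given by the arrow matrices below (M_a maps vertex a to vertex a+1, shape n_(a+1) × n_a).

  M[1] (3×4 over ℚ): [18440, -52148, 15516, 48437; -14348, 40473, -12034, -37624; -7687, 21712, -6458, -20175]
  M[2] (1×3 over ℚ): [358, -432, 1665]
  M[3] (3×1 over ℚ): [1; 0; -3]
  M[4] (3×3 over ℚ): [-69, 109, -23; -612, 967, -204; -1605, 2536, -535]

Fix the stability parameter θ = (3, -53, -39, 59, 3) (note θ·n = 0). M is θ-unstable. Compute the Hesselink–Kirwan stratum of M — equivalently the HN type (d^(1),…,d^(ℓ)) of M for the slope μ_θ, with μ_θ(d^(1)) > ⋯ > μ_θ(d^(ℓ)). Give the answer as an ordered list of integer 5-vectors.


Barcode: M ≅ I[1,1], I[1,2]^2, I[1,4], I[4,5]^2, I[5,5]. HN layers by μ_θ (5 steps, strictly decreasing):
  μ^(1)=59; μ^(2)=31; μ^(3)=3; μ^(4)=-25; μ^(5)=-89/3

((0, 0, 0, 1, 0); (0, 0, 0, 2, 2); (1, 0, 0, 0, 1); (2, 2, 0, 0, 0); (1, 1, 1, 0, 0))


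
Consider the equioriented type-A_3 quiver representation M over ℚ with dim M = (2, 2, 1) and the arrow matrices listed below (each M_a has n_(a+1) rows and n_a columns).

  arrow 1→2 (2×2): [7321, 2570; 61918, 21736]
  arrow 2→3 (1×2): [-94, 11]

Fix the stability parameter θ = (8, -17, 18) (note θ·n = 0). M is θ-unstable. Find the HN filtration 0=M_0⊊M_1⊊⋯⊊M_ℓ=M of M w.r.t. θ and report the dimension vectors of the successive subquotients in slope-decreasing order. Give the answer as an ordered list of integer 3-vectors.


Interval decomposition of M: I[1,2], I[1,3].
HN type (ℓ=2): μ^(1)=18; μ^(2)=-9/2

((0, 0, 1); (2, 2, 0))


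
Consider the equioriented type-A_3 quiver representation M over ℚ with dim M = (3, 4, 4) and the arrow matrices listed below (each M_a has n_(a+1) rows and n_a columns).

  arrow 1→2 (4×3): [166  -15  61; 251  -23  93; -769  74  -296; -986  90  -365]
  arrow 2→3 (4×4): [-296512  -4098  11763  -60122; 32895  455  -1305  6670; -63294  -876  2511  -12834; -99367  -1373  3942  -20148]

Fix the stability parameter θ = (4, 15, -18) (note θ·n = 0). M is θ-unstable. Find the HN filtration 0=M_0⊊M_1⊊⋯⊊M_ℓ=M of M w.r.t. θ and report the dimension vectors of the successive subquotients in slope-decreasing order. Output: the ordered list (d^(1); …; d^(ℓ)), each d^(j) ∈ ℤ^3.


Interval decomposition of M: I[1,2]^2, I[1,3], I[2,3], I[3,3]^2.
HN type (ℓ=5): μ^(1)=15; μ^(2)=4; μ^(3)=1/3; μ^(4)=-3/2; μ^(5)=-18

((0, 2, 0); (2, 0, 0); (1, 1, 1); (0, 1, 1); (0, 0, 2))


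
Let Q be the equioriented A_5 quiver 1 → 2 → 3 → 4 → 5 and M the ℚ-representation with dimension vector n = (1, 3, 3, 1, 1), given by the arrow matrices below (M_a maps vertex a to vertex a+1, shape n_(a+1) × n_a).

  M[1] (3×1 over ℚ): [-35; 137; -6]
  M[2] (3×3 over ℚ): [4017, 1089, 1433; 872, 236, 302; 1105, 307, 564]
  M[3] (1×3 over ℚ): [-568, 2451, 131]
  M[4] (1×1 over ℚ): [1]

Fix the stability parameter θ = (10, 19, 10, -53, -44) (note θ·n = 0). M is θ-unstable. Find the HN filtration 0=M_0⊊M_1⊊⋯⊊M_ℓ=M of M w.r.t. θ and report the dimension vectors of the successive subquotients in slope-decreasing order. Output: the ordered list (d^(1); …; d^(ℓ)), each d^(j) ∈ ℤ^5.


Interval decomposition of M: I[1,2], I[2,3], I[2,5], I[3,3].
HN type (ℓ=4): μ^(1)=19; μ^(2)=29/2; μ^(3)=10; μ^(4)=-17

((0, 1, 0, 0, 0); (0, 1, 1, 0, 0); (1, 0, 1, 0, 0); (0, 1, 1, 1, 1))


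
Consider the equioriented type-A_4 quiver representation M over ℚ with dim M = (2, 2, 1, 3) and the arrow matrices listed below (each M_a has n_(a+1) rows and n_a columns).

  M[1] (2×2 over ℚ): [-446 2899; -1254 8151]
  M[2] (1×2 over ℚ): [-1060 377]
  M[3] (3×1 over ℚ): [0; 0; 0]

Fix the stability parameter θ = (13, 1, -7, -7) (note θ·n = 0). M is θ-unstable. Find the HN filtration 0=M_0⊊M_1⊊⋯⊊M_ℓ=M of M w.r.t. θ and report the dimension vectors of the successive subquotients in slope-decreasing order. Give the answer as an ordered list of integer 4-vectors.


Interval decomposition of M: I[1,1], I[1,3], I[2,2], I[4,4]^3.
HN type (ℓ=4): μ^(1)=13; μ^(2)=7/3; μ^(3)=1; μ^(4)=-7

((1, 0, 0, 0); (1, 1, 1, 0); (0, 1, 0, 0); (0, 0, 0, 3))


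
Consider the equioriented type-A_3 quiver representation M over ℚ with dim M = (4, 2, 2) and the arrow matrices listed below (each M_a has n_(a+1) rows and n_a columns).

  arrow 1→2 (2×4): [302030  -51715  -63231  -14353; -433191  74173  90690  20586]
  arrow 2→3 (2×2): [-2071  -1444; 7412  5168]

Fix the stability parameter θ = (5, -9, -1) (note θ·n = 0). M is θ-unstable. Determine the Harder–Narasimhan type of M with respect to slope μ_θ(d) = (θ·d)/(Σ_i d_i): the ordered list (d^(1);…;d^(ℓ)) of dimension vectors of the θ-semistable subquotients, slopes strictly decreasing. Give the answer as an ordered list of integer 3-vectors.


Via rank(M_{q-1}∘⋯∘M_p): M ≅ I[1,1]^2, I[1,2], I[1,3], I[3,3].
μ_θ-semistable layers: μ^(1)=5; μ^(2)=-1; μ^(3)=-2

((2, 0, 0); (0, 0, 2); (2, 2, 0))


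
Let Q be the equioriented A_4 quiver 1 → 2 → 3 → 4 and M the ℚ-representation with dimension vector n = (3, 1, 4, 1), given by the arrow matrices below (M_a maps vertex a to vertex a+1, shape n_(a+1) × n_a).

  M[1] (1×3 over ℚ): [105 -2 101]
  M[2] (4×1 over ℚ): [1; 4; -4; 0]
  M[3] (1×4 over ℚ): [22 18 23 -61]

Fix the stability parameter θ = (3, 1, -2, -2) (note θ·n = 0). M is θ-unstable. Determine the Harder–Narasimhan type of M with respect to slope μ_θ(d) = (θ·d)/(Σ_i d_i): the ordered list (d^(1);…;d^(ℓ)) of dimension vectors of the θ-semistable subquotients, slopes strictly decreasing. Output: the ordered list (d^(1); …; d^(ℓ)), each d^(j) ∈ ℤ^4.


Interval decomposition of M: I[1,1]^2, I[1,4], I[3,3]^3.
HN type (ℓ=3): μ^(1)=3; μ^(2)=0; μ^(3)=-2

((2, 0, 0, 0); (1, 1, 1, 1); (0, 0, 3, 0))


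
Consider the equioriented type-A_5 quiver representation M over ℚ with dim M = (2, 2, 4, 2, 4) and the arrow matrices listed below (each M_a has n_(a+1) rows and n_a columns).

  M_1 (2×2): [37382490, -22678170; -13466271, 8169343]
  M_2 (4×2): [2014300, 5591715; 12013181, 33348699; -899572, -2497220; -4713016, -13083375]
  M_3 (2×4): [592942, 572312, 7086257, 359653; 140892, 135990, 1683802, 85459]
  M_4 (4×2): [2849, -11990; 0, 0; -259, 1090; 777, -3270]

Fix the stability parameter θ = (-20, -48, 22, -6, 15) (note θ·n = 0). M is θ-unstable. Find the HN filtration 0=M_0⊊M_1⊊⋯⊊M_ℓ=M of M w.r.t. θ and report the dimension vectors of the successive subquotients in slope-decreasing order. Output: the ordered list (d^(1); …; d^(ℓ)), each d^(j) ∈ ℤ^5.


Interval decomposition of M: I[1,1], I[1,5], I[2,4], I[3,3]^2, I[5,5]^3.
HN type (ℓ=6): μ^(1)=22; μ^(2)=15; μ^(3)=8; μ^(4)=-20; μ^(5)=-34; μ^(6)=-48

((0, 0, 2, 0, 0); (0, 0, 0, 0, 4); (0, 0, 2, 2, 0); (1, 0, 0, 0, 0); (1, 1, 0, 0, 0); (0, 1, 0, 0, 0))


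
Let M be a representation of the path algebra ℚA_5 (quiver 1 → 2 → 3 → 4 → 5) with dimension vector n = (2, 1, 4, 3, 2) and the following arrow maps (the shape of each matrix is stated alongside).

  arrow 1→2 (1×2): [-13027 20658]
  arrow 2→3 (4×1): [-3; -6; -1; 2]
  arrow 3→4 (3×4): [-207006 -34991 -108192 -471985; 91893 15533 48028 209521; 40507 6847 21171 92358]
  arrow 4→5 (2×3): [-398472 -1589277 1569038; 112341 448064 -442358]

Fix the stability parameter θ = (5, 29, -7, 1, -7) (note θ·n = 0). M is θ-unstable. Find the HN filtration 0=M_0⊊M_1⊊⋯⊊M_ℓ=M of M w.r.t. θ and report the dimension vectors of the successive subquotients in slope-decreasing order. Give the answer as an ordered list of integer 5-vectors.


Barcode: M ≅ I[1,1], I[1,5], I[3,3], I[3,4], I[3,5]. HN layers by μ_θ (5 steps, strictly decreasing):
  μ^(1)=5; μ^(2)=21/5; μ^(3)=1; μ^(4)=-3; μ^(5)=-7

((1, 0, 0, 0, 0); (1, 1, 1, 1, 1); (0, 0, 0, 1, 0); (0, 0, 0, 1, 1); (0, 0, 3, 0, 0))


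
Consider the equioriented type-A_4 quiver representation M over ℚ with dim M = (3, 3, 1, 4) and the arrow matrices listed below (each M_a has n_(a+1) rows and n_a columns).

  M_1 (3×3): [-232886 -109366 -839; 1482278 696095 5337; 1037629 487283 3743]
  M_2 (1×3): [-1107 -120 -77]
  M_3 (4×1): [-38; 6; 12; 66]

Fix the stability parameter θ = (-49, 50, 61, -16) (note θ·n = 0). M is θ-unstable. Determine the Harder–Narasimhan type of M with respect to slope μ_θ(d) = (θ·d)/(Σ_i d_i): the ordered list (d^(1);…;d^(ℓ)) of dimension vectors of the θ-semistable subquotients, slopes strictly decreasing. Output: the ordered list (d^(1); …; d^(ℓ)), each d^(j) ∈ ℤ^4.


Interval decomposition of M: I[1,2]^2, I[1,4], I[4,4]^3.
HN type (ℓ=4): μ^(1)=50; μ^(2)=95/3; μ^(3)=-16; μ^(4)=-49

((0, 2, 0, 0); (0, 1, 1, 1); (0, 0, 0, 3); (3, 0, 0, 0))


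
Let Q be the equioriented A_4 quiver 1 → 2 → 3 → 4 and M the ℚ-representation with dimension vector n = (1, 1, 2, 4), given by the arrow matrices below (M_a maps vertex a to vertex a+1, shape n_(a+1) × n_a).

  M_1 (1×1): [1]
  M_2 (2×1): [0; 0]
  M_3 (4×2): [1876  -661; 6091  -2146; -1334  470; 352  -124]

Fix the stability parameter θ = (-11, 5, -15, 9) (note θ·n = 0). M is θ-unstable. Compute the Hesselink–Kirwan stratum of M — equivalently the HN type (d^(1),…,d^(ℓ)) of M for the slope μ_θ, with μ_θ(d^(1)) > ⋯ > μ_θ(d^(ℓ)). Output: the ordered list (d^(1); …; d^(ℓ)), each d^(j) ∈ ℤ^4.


Via rank(M_{q-1}∘⋯∘M_p): M ≅ I[1,2], I[3,4]^2, I[4,4]^2.
μ_θ-semistable layers: μ^(1)=9; μ^(2)=5; μ^(3)=-11; μ^(4)=-15

((0, 0, 0, 4); (0, 1, 0, 0); (1, 0, 0, 0); (0, 0, 2, 0))


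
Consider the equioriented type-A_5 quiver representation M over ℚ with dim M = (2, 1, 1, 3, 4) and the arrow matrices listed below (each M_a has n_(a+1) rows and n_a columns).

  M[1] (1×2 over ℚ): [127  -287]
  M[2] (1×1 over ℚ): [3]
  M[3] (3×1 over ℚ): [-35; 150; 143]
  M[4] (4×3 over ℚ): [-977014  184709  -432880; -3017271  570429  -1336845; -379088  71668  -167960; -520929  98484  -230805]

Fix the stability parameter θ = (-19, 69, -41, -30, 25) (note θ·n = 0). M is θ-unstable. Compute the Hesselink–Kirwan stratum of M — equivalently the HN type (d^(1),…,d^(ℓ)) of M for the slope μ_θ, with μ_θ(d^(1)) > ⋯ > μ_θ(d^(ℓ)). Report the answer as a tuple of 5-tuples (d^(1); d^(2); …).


Barcode: M ≅ I[1,1], I[1,4], I[4,5]^2, I[5,5]^2. HN layers by μ_θ (4 steps, strictly decreasing):
  μ^(1)=25; μ^(2)=-2/3; μ^(3)=-19; μ^(4)=-30

((0, 0, 0, 0, 4); (0, 1, 1, 1, 0); (2, 0, 0, 0, 0); (0, 0, 0, 2, 0))


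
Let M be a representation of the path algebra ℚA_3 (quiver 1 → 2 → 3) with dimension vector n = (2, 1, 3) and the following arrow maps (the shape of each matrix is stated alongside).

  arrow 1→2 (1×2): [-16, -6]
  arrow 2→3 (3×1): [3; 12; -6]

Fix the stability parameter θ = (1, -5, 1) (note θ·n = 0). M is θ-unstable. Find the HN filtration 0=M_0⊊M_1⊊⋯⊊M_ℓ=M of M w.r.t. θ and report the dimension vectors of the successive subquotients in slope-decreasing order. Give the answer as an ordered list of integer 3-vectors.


Via rank(M_{q-1}∘⋯∘M_p): M ≅ I[1,1], I[1,3], I[3,3]^2.
μ_θ-semistable layers: μ^(1)=1; μ^(2)=-2

((1, 0, 3); (1, 1, 0))
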